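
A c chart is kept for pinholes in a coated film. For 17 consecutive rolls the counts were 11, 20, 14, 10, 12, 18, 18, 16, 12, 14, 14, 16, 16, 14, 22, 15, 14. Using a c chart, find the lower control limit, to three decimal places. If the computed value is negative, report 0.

c̄ = (11 + 20 + 14 + 10 + 12 + 18 + 18 + 16 + 12 + 14 + 14 + 16 + 16 + 14 + 22 + 15 + 14) / 17 = 256 / 17 = 15.0588
LCL = c̄ − 3√c̄ = 15.0588 − 3 × 3.8806 = 3.4171

3.417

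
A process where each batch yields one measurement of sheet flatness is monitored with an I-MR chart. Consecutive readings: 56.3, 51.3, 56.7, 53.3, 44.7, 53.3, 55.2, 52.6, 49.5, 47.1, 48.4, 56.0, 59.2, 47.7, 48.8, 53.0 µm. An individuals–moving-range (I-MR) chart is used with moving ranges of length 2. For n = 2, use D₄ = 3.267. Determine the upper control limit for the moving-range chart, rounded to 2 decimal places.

Moving ranges: 5.0, 5.4, 3.4, 8.6, 8.6, 1.9, 2.6, 3.1, 2.4, 1.3, 7.6, 3.2, 11.5, 1.1, 4.2; M̄R̄ = 69.9000 / 15 = 4.6600
UCL_MR = D₄·M̄R̄ = 3.267 × 4.6600 = 15.2242

15.22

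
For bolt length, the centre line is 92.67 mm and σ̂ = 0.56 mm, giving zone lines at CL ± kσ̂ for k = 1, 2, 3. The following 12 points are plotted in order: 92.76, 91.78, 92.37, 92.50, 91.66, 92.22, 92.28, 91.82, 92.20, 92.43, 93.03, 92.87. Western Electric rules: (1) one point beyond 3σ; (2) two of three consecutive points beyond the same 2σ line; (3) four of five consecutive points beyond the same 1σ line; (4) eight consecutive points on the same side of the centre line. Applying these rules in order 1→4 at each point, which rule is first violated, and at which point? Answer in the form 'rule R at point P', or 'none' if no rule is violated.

Zone of each point (C = within 1σ̂, B = 1σ̂–2σ̂, A = 2σ̂–3σ̂, * = beyond 3σ̂; sign = side of CL): 1:+C, 2:-B, 3:-C, 4:-C, 5:-B, 6:-C, 7:-C, 8:-B, 9:-C, 10:-C, 11:+C, 12:+C
Rule 4 (eight consecutive points on the same side of the centre line) is satisfied at point 9.

rule 4 at point 9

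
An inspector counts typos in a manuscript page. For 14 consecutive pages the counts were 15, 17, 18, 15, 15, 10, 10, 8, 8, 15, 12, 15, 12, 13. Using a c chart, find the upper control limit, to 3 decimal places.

c̄ = (15 + 17 + 18 + 15 + 15 + 10 + 10 + 8 + 8 + 15 + 12 + 15 + 12 + 13) / 14 = 183 / 14 = 13.0714
UCL = c̄ + 3√c̄ = 13.0714 + 3 × √13.0714 = 13.0714 + 3 × 3.6154 = 23.9178

23.918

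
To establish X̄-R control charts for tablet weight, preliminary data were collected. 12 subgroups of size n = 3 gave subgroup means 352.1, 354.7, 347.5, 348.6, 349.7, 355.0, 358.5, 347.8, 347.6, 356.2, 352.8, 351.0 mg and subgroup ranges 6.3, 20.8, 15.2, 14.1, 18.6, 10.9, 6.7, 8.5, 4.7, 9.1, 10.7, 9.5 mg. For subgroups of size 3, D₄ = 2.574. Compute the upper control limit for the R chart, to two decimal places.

R̄ = (6.3 + 20.8 + 15.2 + 14.1 + 18.6 + 10.9 + 6.7 + 8.5 + 4.7 + 9.1 + 10.7 + 9.5) / 12 = 135.1000 / 12 = 11.2583
UCL_R = D₄·R̄ = 2.574 × 11.2583 = 28.9789

28.98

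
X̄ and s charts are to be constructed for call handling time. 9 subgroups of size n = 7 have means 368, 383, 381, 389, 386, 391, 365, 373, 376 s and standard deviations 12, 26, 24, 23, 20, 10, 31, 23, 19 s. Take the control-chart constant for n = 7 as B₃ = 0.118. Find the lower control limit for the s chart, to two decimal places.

2.46

s̄ = (12 + 26 + 24 + 23 + 20 + 10 + 31 + 23 + 19) / 9 = 20.8889
LCL_s = B₃·s̄ = 0.118 × 20.8889 = 2.4649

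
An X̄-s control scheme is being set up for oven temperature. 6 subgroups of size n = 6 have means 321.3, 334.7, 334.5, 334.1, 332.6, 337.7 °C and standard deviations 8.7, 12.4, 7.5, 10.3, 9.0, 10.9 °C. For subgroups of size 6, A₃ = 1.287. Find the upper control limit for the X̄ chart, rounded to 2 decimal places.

X̄̄ = (321.3 + 334.7 + 334.5 + 334.1 + 332.6 + 337.7) / 6 = 332.4833
s̄ = (8.7 + 12.4 + 7.5 + 10.3 + 9.0 + 10.9) / 6 = 9.8000
UCL = X̄̄ + A₃·s̄ = 332.4833 + 1.287 × 9.8000 = 345.0959

345.10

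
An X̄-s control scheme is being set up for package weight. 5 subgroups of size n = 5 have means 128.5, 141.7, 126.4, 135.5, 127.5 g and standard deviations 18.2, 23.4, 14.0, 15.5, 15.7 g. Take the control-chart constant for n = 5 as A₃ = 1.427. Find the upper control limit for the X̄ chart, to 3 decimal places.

X̄̄ = (128.5 + 141.7 + 126.4 + 135.5 + 127.5) / 5 = 131.9200
s̄ = (18.2 + 23.4 + 14.0 + 15.5 + 15.7) / 5 = 17.3600
UCL = X̄̄ + A₃·s̄ = 131.9200 + 1.427 × 17.3600 = 156.6927

156.693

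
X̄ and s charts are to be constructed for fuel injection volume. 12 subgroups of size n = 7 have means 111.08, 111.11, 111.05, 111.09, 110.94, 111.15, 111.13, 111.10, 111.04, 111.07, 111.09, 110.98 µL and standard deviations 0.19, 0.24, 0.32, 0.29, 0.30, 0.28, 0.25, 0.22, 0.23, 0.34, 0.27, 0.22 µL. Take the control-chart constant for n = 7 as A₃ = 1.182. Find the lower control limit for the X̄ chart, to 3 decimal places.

110.759

X̄̄ = (111.08 + 111.11 + 111.05 + 111.09 + 110.94 + 111.15 + 111.13 + 111.10 + 111.04 + 111.07 + 111.09 + 110.98) / 12 = 111.0692
s̄ = (0.19 + 0.24 + 0.32 + 0.29 + 0.30 + 0.28 + 0.25 + 0.22 + 0.23 + 0.34 + 0.27 + 0.22) / 12 = 0.2625
LCL = X̄̄ − A₃·s̄ = 111.0692 − 1.182 × 0.2625 = 110.7589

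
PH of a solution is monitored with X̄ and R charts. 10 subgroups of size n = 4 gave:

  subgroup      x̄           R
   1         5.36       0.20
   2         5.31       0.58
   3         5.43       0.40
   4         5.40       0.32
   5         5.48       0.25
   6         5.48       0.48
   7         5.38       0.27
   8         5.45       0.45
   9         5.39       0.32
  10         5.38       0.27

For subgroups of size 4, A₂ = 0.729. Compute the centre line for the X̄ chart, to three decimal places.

X̄̄ = (5.36 + 5.31 + 5.43 + 5.40 + 5.48 + 5.48 + 5.38 + 5.45 + 5.39 + 5.38) / 10 = 54.0600 / 10 = 5.4060
CL = X̄̄ = 5.4060

5.406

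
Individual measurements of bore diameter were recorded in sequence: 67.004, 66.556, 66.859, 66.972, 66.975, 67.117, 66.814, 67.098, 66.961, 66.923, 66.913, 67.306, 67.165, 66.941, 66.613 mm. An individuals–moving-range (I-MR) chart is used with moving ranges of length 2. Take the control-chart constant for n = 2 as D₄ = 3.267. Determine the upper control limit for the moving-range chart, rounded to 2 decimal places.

Moving ranges: 0.448, 0.303, 0.113, 0.003, 0.142, 0.303, 0.284, 0.137, 0.038, 0.010, 0.393, 0.141, 0.224, 0.328; M̄R̄ = 2.8670 / 14 = 0.2048
UCL_MR = D₄·M̄R̄ = 3.267 × 0.2048 = 0.6690

0.67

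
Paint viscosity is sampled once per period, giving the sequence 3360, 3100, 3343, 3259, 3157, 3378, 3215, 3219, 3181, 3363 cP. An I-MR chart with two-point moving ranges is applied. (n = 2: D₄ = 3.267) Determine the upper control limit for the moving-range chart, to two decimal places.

470.81

Moving ranges: 260, 243, 84, 102, 221, 163, 4, 38, 182; M̄R̄ = 1297.0000 / 9 = 144.1111
UCL_MR = D₄·M̄R̄ = 3.267 × 144.1111 = 470.8110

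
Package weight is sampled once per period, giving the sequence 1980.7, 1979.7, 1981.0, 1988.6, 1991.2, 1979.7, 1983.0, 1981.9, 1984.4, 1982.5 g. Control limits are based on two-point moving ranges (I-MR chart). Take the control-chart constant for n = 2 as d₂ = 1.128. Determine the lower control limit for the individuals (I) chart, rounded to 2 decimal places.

1973.58

X̄ = (1980.7 + 1979.7 + 1981.0 + 1988.6 + 1991.2 + 1979.7 + 1983.0 + 1981.9 + 1984.4 + 1982.5) / 10 = 1983.2700
Moving ranges: 1.0, 1.3, 7.6, 2.6, 11.5, 3.3, 1.1, 2.5, 1.9; M̄R̄ = 32.8000 / 9 = 3.6444
LCL = X̄ − 3·M̄R̄/d₂ = 1983.2700 − 3 × 3.6444 / 1.128 = 1973.5773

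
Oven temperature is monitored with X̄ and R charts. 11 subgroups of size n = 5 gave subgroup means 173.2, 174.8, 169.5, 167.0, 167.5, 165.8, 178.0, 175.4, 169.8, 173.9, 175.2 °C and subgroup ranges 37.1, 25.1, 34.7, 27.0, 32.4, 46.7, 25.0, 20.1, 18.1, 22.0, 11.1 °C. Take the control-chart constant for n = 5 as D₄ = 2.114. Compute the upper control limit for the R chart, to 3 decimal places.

R̄ = (37.1 + 25.1 + 34.7 + 27.0 + 32.4 + 46.7 + 25.0 + 20.1 + 18.1 + 22.0 + 11.1) / 11 = 299.3000 / 11 = 27.2091
UCL_R = D₄·R̄ = 2.114 × 27.2091 = 57.5200

57.520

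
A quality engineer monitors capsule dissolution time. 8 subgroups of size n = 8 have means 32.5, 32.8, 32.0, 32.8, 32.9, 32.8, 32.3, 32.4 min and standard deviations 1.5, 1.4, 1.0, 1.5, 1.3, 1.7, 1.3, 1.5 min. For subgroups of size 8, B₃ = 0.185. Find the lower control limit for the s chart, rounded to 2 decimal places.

0.26

s̄ = (1.5 + 1.4 + 1.0 + 1.5 + 1.3 + 1.7 + 1.3 + 1.5) / 8 = 1.4000
LCL_s = B₃·s̄ = 0.185 × 1.4000 = 0.2590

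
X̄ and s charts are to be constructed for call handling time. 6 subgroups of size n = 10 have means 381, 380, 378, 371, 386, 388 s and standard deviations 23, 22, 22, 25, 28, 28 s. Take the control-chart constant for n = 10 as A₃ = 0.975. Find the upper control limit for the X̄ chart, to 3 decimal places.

X̄̄ = (381 + 380 + 378 + 371 + 386 + 388) / 6 = 380.6667
s̄ = (23 + 22 + 22 + 25 + 28 + 28) / 6 = 24.6667
UCL = X̄̄ + A₃·s̄ = 380.6667 + 0.975 × 24.6667 = 404.7167

404.717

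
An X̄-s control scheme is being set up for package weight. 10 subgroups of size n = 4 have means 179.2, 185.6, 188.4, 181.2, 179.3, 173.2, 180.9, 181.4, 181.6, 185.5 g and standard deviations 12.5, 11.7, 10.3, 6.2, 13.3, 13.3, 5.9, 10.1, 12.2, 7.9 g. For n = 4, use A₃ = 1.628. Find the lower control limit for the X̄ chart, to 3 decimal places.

X̄̄ = (179.2 + 185.6 + 188.4 + 181.2 + 179.3 + 173.2 + 180.9 + 181.4 + 181.6 + 185.5) / 10 = 181.6300
s̄ = (12.5 + 11.7 + 10.3 + 6.2 + 13.3 + 13.3 + 5.9 + 10.1 + 12.2 + 7.9) / 10 = 10.3400
LCL = X̄̄ − A₃·s̄ = 181.6300 − 1.628 × 10.3400 = 164.7965

164.796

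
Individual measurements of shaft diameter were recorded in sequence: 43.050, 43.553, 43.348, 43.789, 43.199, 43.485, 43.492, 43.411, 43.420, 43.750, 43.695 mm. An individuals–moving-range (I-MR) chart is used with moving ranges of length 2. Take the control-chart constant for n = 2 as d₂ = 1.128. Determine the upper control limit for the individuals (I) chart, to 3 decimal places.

X̄ = (43.050 + 43.553 + 43.348 + 43.789 + 43.199 + 43.485 + 43.492 + 43.411 + 43.420 + 43.750 + 43.695) / 11 = 43.4720
Moving ranges: 0.503, 0.205, 0.441, 0.590, 0.286, 0.007, 0.081, 0.009, 0.330, 0.055; M̄R̄ = 2.5070 / 10 = 0.2507
UCL = X̄ + 3·M̄R̄/d₂ = 43.4720 + 3 × 0.2507 / 1.128 = 44.1388

44.139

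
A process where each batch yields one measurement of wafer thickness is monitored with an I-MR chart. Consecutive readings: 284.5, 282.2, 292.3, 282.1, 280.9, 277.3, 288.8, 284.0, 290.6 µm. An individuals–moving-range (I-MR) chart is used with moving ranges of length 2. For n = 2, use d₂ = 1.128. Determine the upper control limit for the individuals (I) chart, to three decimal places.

301.467

X̄ = (284.5 + 282.2 + 292.3 + 282.1 + 280.9 + 277.3 + 288.8 + 284.0 + 290.6) / 9 = 284.7444
Moving ranges: 2.3, 10.1, 10.2, 1.2, 3.6, 11.5, 4.8, 6.6; M̄R̄ = 50.3000 / 8 = 6.2875
UCL = X̄ + 3·M̄R̄/d₂ = 284.7444 + 3 × 6.2875 / 1.128 = 301.4665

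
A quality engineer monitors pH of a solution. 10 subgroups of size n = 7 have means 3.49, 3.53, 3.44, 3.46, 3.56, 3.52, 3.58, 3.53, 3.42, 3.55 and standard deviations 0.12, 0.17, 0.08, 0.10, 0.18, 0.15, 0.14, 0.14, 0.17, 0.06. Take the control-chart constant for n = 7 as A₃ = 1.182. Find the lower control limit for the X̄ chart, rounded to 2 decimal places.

3.35

X̄̄ = (3.49 + 3.53 + 3.44 + 3.46 + 3.56 + 3.52 + 3.58 + 3.53 + 3.42 + 3.55) / 10 = 3.5080
s̄ = (0.12 + 0.17 + 0.08 + 0.10 + 0.18 + 0.15 + 0.14 + 0.14 + 0.17 + 0.06) / 10 = 0.1310
LCL = X̄̄ − A₃·s̄ = 3.5080 − 1.182 × 0.1310 = 3.3532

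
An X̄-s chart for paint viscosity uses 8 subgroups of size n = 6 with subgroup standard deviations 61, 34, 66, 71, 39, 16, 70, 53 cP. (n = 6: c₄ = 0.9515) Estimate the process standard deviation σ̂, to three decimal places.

53.862

s̄ = (61 + 34 + 66 + 71 + 39 + 16 + 70 + 53) / 8 = 51.2500
σ̂ = s̄ / c₄ = 51.2500 / 0.9515 = 53.8623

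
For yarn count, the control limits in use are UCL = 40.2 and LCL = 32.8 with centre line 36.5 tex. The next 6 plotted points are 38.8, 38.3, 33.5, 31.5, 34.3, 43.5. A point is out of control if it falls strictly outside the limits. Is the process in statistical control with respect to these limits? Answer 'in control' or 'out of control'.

Compare each point to [32.8, 40.2]: sample 4 = 31.5 < LCL; sample 6 = 43.5 > UCL.

out of control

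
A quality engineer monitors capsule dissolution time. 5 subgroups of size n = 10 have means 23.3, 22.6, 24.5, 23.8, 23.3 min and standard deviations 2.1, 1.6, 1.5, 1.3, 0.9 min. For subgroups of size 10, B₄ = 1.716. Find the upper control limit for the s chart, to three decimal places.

s̄ = (2.1 + 1.6 + 1.5 + 1.3 + 0.9) / 5 = 1.4800
UCL_s = B₄·s̄ = 1.716 × 1.4800 = 2.5397

2.540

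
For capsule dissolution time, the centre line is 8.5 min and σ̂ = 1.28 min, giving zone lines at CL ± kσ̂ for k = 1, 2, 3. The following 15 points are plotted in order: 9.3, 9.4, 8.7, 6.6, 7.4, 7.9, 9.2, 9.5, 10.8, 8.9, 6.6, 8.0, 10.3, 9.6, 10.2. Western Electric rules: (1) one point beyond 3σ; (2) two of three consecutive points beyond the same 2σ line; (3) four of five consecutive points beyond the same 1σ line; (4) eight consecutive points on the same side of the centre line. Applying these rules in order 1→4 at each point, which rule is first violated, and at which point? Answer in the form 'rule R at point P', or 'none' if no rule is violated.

none

Zone of each point (C = within 1σ̂, B = 1σ̂–2σ̂, A = 2σ̂–3σ̂, * = beyond 3σ̂; sign = side of CL): 1:+C, 2:+C, 3:+C, 4:-B, 5:-C, 6:-C, 7:+C, 8:+C, 9:+B, 10:+C, 11:-B, 12:-C, 13:+B, 14:+C, 15:+B
No rule fires across all 15 points.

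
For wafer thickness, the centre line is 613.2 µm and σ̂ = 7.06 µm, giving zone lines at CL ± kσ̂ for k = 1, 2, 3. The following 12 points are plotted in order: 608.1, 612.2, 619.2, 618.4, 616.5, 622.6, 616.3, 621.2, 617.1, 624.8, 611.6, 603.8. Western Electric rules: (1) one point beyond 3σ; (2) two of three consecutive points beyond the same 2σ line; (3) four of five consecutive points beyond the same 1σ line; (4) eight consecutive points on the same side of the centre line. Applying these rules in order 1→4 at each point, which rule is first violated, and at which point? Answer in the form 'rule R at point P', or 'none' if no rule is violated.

Zone of each point (C = within 1σ̂, B = 1σ̂–2σ̂, A = 2σ̂–3σ̂, * = beyond 3σ̂; sign = side of CL): 1:-C, 2:-C, 3:+C, 4:+C, 5:+C, 6:+B, 7:+C, 8:+B, 9:+C, 10:+B, 11:-C, 12:-B
Rule 4 (eight consecutive points on the same side of the centre line) is satisfied at point 10.

rule 4 at point 10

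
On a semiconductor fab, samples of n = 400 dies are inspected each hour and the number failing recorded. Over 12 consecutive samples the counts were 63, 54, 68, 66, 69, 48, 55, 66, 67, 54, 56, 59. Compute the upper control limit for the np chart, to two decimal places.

81.90

p̄ = Σdᵢ / (k·n) = 725 / (12 × 400) = 0.15104
UCL = np̄ + 3·√(np̄(1−p̄)) = 60.4167 + 3 × √(60.4167×0.84896) = 60.4167 + 3 × 7.1618 = 81.9020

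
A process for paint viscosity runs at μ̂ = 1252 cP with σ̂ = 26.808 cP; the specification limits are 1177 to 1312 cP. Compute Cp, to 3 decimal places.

Cp = (USL − LSL) / (6σ̂) = (1312 − 1177) / (6 × 26.808) = 135.0000 / 160.8480 = 0.8393

0.839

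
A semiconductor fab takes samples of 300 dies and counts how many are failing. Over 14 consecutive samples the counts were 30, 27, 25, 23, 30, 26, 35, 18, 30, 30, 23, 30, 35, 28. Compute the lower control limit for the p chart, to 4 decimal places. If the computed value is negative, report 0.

0.0426

p̄ = Σdᵢ / (k·n) = 390 / (14 × 300) = 0.09286
LCL = p̄ − 3·√(p̄(1−p̄)/n) = 0.09286 − 3 × 0.01676 = 0.04259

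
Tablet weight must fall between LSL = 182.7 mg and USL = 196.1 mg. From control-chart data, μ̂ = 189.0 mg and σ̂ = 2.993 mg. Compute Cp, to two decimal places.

0.75

Cp = (USL − LSL) / (6σ̂) = (196.1 − 182.7) / (6 × 2.993) = 13.4000 / 17.9580 = 0.7462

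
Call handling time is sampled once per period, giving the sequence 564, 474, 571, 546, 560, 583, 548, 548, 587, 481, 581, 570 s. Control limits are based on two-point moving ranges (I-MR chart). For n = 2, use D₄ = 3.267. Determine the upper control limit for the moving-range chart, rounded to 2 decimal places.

160.38

Moving ranges: 90, 97, 25, 14, 23, 35, 0, 39, 106, 100, 11; M̄R̄ = 540.0000 / 11 = 49.0909
UCL_MR = D₄·M̄R̄ = 3.267 × 49.0909 = 160.3800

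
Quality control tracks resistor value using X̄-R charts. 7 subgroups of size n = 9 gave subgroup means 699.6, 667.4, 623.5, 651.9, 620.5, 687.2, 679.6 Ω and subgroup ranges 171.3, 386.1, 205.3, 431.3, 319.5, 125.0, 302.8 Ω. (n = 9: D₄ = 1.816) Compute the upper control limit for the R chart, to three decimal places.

503.629

R̄ = (171.3 + 386.1 + 205.3 + 431.3 + 319.5 + 125.0 + 302.8) / 7 = 1941.3000 / 7 = 277.3286
UCL_R = D₄·R̄ = 1.816 × 277.3286 = 503.6287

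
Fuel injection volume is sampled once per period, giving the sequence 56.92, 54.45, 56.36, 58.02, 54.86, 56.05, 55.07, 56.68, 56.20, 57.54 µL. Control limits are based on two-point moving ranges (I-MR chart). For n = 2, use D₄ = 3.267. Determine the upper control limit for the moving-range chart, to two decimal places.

Moving ranges: 2.47, 1.91, 1.66, 3.16, 1.19, 0.98, 1.61, 0.48, 1.34; M̄R̄ = 14.8000 / 9 = 1.6444
UCL_MR = D₄·M̄R̄ = 3.267 × 1.6444 = 5.3724

5.37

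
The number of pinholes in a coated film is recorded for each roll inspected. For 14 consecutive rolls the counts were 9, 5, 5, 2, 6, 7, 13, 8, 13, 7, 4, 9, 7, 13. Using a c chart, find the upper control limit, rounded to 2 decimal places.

c̄ = (9 + 5 + 5 + 2 + 6 + 7 + 13 + 8 + 13 + 7 + 4 + 9 + 7 + 13) / 14 = 108 / 14 = 7.7143
UCL = c̄ + 3√c̄ = 7.7143 + 3 × √7.7143 = 7.7143 + 3 × 2.7775 = 16.0467

16.05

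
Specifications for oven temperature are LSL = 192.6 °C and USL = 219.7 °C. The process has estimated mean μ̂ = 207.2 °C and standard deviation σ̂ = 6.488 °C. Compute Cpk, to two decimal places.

0.64

Cpu = (USL − μ̂) / (3σ̂) = (219.7 − 207.2) / (3 × 6.488) = 0.6422; Cpl = (μ̂ − LSL) / (3σ̂) = (207.2 − 192.6) / (3 × 6.488) = 0.7501; Cpk = min(Cpu, Cpl) = 0.6422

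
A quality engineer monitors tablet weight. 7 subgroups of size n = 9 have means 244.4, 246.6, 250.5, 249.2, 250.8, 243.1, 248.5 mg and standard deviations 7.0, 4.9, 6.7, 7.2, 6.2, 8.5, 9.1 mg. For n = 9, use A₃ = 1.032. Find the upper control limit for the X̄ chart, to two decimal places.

X̄̄ = (244.4 + 246.6 + 250.5 + 249.2 + 250.8 + 243.1 + 248.5) / 7 = 247.5857
s̄ = (7.0 + 4.9 + 6.7 + 7.2 + 6.2 + 8.5 + 9.1) / 7 = 7.0857
UCL = X̄̄ + A₃·s̄ = 247.5857 + 1.032 × 7.0857 = 254.8982

254.90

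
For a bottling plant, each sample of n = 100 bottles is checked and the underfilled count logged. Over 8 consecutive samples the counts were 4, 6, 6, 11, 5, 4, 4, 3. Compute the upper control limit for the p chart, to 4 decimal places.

0.1214

p̄ = Σdᵢ / (k·n) = 43 / (8 × 100) = 0.05375
UCL = p̄ + 3·√(p̄(1−p̄)/n) = 0.05375 + 3 × √(0.05375×0.94625/100) = 0.05375 + 3 × 0.02255 = 0.12141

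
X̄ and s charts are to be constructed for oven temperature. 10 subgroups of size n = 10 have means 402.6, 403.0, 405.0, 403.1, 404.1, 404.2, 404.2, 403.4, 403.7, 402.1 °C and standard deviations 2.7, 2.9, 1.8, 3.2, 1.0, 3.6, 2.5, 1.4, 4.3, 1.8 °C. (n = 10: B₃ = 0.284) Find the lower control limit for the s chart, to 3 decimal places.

0.716

s̄ = (2.7 + 2.9 + 1.8 + 3.2 + 1.0 + 3.6 + 2.5 + 1.4 + 4.3 + 1.8) / 10 = 2.5200
LCL_s = B₃·s̄ = 0.284 × 2.5200 = 0.7157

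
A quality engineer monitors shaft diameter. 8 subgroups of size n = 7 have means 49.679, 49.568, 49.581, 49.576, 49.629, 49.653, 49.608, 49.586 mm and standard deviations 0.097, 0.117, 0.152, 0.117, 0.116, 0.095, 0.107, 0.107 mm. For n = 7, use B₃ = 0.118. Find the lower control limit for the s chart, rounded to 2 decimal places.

s̄ = (0.097 + 0.117 + 0.152 + 0.117 + 0.116 + 0.095 + 0.107 + 0.107) / 8 = 0.1135
LCL_s = B₃·s̄ = 0.118 × 0.1135 = 0.0134

0.01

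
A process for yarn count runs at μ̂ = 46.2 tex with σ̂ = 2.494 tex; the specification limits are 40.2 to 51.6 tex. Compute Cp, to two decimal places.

0.76

Cp = (USL − LSL) / (6σ̂) = (51.6 − 40.2) / (6 × 2.494) = 11.4000 / 14.9640 = 0.7618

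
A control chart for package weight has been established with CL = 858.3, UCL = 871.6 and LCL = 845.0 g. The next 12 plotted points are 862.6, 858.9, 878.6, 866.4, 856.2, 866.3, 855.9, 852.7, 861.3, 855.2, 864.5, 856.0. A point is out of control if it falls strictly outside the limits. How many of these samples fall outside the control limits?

1

Compare each point to [845.0, 871.6]: sample 3 = 878.6 > UCL.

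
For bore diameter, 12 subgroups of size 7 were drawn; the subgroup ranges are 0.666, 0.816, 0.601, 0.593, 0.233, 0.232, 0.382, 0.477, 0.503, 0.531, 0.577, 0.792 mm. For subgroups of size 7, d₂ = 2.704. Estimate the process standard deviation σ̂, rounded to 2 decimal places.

R̄ = (0.666 + 0.816 + 0.601 + 0.593 + 0.233 + 0.232 + 0.382 + 0.477 + 0.503 + 0.531 + 0.577 + 0.792) / 12 = 0.5336
σ̂ = R̄ / d₂ = 0.5336 / 2.704 = 0.1973

0.20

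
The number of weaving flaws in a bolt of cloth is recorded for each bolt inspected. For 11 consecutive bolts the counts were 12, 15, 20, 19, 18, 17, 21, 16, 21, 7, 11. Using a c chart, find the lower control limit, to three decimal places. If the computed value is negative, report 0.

c̄ = (12 + 15 + 20 + 19 + 18 + 17 + 21 + 16 + 21 + 7 + 11) / 11 = 177 / 11 = 16.0909
LCL = c̄ − 3√c̄ = 16.0909 − 3 × 4.0113 = 4.0569

4.057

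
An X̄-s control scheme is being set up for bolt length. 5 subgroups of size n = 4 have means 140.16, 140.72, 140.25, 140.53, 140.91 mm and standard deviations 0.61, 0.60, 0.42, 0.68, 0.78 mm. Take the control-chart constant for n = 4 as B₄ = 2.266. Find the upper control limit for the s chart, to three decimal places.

1.400

s̄ = (0.61 + 0.60 + 0.42 + 0.68 + 0.78) / 5 = 0.6180
UCL_s = B₄·s̄ = 2.266 × 0.6180 = 1.4004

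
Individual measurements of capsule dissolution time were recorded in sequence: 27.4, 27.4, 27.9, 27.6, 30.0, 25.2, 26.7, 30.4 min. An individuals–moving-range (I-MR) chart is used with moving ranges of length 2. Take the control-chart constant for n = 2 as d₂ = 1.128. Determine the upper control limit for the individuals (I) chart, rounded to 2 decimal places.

X̄ = (27.4 + 27.4 + 27.9 + 27.6 + 30.0 + 25.2 + 26.7 + 30.4) / 8 = 27.8250
Moving ranges: 0.0, 0.5, 0.3, 2.4, 4.8, 1.5, 3.7; M̄R̄ = 13.2000 / 7 = 1.8857
UCL = X̄ + 3·M̄R̄/d₂ = 27.8250 + 3 × 1.8857 / 1.128 = 32.8402

32.84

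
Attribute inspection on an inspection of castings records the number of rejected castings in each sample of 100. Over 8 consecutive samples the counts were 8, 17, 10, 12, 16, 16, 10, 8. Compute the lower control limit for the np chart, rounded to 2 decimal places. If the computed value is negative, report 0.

p̄ = Σdᵢ / (k·n) = 97 / (8 × 100) = 0.12125
LCL = np̄ − 3·√(np̄(1−p̄)) = 12.1250 − 3 × 3.2642 = 2.3325

2.33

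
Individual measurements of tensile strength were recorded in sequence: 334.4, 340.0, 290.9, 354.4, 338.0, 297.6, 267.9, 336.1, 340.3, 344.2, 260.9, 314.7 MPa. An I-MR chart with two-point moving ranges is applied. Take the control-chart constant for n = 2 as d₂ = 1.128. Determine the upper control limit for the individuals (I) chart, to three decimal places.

419.371

X̄ = (334.4 + 340.0 + 290.9 + 354.4 + 338.0 + 297.6 + 267.9 + 336.1 + 340.3 + 344.2 + 260.9 + 314.7) / 12 = 318.2833
Moving ranges: 5.6, 49.1, 63.5, 16.4, 40.4, 29.7, 68.2, 4.2, 3.9, 83.3, 53.8; M̄R̄ = 418.1000 / 11 = 38.0091
UCL = X̄ + 3·M̄R̄/d₂ = 318.2833 + 3 × 38.0091 / 1.128 = 419.3713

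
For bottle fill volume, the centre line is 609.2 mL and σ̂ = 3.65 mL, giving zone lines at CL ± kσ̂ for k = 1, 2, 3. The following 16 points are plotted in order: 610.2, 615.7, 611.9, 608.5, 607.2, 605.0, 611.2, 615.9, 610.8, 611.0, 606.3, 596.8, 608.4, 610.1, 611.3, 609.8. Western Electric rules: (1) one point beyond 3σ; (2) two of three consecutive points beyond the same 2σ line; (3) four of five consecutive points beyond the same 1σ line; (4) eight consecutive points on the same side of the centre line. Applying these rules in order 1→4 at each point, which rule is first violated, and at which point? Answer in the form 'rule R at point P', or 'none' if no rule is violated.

Zone of each point (C = within 1σ̂, B = 1σ̂–2σ̂, A = 2σ̂–3σ̂, * = beyond 3σ̂; sign = side of CL): 1:+C, 2:+B, 3:+C, 4:-C, 5:-C, 6:-B, 7:+C, 8:+B, 9:+C, 10:+C, 11:-C, 12:-*, 13:-C, 14:+C, 15:+C, 16:+C
Rule 1 (one point beyond the 3σ limits) is satisfied at point 12.

rule 1 at point 12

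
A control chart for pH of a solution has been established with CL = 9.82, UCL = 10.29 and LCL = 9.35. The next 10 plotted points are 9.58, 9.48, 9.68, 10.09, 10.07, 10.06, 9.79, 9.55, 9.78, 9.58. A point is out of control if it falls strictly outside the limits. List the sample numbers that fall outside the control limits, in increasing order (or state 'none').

none

All 10 points lie within [9.35, 10.29].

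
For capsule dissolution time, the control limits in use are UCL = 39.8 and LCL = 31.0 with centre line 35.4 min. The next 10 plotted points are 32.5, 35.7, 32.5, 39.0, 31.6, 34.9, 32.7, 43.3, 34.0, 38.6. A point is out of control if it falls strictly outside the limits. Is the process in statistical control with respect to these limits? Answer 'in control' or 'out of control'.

out of control

Compare each point to [31.0, 39.8]: sample 8 = 43.3 > UCL.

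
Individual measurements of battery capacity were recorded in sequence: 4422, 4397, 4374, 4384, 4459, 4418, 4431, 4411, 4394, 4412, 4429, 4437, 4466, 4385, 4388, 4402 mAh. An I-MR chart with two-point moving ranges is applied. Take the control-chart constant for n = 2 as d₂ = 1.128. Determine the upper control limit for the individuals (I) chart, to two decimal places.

X̄ = (4422 + 4397 + 4374 + 4384 + 4459 + 4418 + 4431 + 4411 + 4394 + 4412 + 4429 + 4437 + 4466 + 4385 + 4388 + 4402) / 16 = 4413.0625
Moving ranges: 25, 23, 10, 75, 41, 13, 20, 17, 18, 17, 8, 29, 81, 3, 14; M̄R̄ = 394.0000 / 15 = 26.2667
UCL = X̄ + 3·M̄R̄/d₂ = 4413.0625 + 3 × 26.2667 / 1.128 = 4482.9207

4482.92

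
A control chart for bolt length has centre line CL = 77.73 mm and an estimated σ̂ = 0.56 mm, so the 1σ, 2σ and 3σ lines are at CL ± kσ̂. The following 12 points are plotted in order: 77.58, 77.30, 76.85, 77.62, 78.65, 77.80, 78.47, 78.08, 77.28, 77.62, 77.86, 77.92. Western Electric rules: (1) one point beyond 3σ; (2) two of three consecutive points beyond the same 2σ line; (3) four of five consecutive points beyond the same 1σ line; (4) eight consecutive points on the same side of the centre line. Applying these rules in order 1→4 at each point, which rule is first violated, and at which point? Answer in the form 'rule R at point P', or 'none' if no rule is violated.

Zone of each point (C = within 1σ̂, B = 1σ̂–2σ̂, A = 2σ̂–3σ̂, * = beyond 3σ̂; sign = side of CL): 1:-C, 2:-C, 3:-B, 4:-C, 5:+B, 6:+C, 7:+B, 8:+C, 9:-C, 10:-C, 11:+C, 12:+C
No rule fires across all 12 points.

none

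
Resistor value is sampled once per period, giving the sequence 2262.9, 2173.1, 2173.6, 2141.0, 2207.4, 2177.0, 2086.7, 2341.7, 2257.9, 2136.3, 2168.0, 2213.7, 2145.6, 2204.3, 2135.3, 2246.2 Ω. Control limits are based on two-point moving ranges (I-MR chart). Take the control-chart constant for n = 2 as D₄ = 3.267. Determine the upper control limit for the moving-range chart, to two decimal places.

Moving ranges: 89.8, 0.5, 32.6, 66.4, 30.4, 90.3, 255.0, 83.8, 121.6, 31.7, 45.7, 68.1, 58.7, 69.0, 110.9; M̄R̄ = 1154.5000 / 15 = 76.9667
UCL_MR = D₄·M̄R̄ = 3.267 × 76.9667 = 251.4501

251.45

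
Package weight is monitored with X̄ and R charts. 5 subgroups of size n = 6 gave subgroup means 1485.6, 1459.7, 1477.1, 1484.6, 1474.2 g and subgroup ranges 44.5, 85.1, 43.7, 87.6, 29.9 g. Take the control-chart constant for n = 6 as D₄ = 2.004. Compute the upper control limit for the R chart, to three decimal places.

116.553

R̄ = (44.5 + 85.1 + 43.7 + 87.6 + 29.9) / 5 = 290.8000 / 5 = 58.1600
UCL_R = D₄·R̄ = 2.004 × 58.1600 = 116.5526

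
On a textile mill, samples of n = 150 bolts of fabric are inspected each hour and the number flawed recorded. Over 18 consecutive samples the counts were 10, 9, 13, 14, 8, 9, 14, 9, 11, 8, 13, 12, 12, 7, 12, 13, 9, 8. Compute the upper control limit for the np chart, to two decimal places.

p̄ = Σdᵢ / (k·n) = 191 / (18 × 150) = 0.07074
UCL = np̄ + 3·√(np̄(1−p̄)) = 10.6111 + 3 × √(10.6111×0.92926) = 10.6111 + 3 × 3.1401 = 20.0315

20.03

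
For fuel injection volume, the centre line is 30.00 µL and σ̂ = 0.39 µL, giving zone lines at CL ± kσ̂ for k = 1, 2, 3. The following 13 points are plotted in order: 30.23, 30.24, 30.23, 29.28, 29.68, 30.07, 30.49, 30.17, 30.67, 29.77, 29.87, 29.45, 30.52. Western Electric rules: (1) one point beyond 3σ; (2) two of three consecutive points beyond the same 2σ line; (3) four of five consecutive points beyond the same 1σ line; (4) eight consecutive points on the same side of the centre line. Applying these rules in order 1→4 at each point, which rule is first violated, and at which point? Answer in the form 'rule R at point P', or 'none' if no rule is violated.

Zone of each point (C = within 1σ̂, B = 1σ̂–2σ̂, A = 2σ̂–3σ̂, * = beyond 3σ̂; sign = side of CL): 1:+C, 2:+C, 3:+C, 4:-B, 5:-C, 6:+C, 7:+B, 8:+C, 9:+B, 10:-C, 11:-C, 12:-B, 13:+B
No rule fires across all 13 points.

none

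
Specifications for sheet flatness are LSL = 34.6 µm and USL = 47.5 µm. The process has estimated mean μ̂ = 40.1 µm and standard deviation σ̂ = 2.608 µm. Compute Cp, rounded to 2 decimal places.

Cp = (USL − LSL) / (6σ̂) = (47.5 − 34.6) / (6 × 2.608) = 12.9000 / 15.6480 = 0.8244

0.82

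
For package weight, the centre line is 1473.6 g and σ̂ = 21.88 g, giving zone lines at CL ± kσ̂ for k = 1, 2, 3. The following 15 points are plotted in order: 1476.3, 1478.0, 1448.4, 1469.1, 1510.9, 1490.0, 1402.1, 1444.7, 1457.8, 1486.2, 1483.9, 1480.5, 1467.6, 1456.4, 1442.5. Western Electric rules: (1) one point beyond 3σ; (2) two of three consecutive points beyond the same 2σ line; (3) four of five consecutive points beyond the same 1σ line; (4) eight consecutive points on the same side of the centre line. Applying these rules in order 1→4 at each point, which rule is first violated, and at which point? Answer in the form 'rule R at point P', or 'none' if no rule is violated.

rule 1 at point 7

Zone of each point (C = within 1σ̂, B = 1σ̂–2σ̂, A = 2σ̂–3σ̂, * = beyond 3σ̂; sign = side of CL): 1:+C, 2:+C, 3:-B, 4:-C, 5:+B, 6:+C, 7:-*, 8:-B, 9:-C, 10:+C, 11:+C, 12:+C, 13:-C, 14:-C, 15:-B
Rule 1 (one point beyond the 3σ limits) is satisfied at point 7.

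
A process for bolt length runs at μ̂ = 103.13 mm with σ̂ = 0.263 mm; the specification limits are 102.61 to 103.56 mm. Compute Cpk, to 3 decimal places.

Cpu = (USL − μ̂) / (3σ̂) = (103.56 − 103.13) / (3 × 0.263) = 0.5450; Cpl = (μ̂ − LSL) / (3σ̂) = (103.13 − 102.61) / (3 × 0.263) = 0.6591; Cpk = min(Cpu, Cpl) = 0.5450

0.545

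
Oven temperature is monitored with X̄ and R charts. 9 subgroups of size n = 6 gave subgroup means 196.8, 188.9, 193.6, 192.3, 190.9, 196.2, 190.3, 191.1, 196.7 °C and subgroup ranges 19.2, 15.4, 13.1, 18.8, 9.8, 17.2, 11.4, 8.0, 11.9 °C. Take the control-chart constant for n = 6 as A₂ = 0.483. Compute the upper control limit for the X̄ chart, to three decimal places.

X̄̄ = (196.8 + 188.9 + 193.6 + 192.3 + 190.9 + 196.2 + 190.3 + 191.1 + 196.7) / 9 = 1736.8000 / 9 = 192.9778
R̄ = (19.2 + 15.4 + 13.1 + 18.8 + 9.8 + 17.2 + 11.4 + 8.0 + 11.9) / 9 = 124.8000 / 9 = 13.8667
UCL = X̄̄ + A₂·R̄ = 192.9778 + 0.483 × 13.8667 = 199.6754

199.675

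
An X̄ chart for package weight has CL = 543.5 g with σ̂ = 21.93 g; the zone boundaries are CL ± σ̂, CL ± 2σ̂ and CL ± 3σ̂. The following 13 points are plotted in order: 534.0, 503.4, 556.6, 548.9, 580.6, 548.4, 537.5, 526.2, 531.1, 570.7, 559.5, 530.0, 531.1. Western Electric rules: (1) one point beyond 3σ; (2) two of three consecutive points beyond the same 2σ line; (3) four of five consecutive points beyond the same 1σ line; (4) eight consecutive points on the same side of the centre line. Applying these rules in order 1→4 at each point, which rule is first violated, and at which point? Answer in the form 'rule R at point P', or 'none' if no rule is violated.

none

Zone of each point (C = within 1σ̂, B = 1σ̂–2σ̂, A = 2σ̂–3σ̂, * = beyond 3σ̂; sign = side of CL): 1:-C, 2:-B, 3:+C, 4:+C, 5:+B, 6:+C, 7:-C, 8:-C, 9:-C, 10:+B, 11:+C, 12:-C, 13:-C
No rule fires across all 13 points.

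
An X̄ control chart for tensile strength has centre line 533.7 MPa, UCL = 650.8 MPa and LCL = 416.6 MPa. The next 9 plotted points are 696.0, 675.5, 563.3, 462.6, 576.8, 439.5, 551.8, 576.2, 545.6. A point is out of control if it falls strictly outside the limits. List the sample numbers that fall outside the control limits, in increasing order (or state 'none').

1, 2

Compare each point to [416.6, 650.8]: sample 1 = 696.0 > UCL; sample 2 = 675.5 > UCL.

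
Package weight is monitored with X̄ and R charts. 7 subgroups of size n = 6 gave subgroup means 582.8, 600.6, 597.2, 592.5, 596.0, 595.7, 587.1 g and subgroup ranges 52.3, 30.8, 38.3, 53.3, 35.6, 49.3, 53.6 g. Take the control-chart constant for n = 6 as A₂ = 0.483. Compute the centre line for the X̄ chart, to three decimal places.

X̄̄ = (582.8 + 600.6 + 597.2 + 592.5 + 596.0 + 595.7 + 587.1) / 7 = 4151.9000 / 7 = 593.1286
CL = X̄̄ = 593.1286

593.129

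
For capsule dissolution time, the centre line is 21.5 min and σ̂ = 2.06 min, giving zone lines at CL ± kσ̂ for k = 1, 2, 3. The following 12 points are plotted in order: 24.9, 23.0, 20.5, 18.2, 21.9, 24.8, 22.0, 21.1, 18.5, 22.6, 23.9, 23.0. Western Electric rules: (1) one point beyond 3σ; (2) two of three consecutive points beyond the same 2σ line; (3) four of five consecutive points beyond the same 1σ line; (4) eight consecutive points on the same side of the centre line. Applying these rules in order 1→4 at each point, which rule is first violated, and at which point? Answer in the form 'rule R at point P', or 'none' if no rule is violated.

none

Zone of each point (C = within 1σ̂, B = 1σ̂–2σ̂, A = 2σ̂–3σ̂, * = beyond 3σ̂; sign = side of CL): 1:+B, 2:+C, 3:-C, 4:-B, 5:+C, 6:+B, 7:+C, 8:-C, 9:-B, 10:+C, 11:+B, 12:+C
No rule fires across all 12 points.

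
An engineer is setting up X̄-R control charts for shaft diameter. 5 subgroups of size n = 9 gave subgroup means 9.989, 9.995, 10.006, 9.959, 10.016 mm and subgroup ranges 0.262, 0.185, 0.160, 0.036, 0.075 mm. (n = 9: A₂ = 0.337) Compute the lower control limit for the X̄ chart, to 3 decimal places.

X̄̄ = (9.989 + 9.995 + 10.006 + 9.959 + 10.016) / 5 = 49.9650 / 5 = 9.9930
R̄ = (0.262 + 0.185 + 0.160 + 0.036 + 0.075) / 5 = 0.7180 / 5 = 0.1436
LCL = X̄̄ − A₂·R̄ = 9.9930 − 0.337 × 0.1436 = 9.9446

9.945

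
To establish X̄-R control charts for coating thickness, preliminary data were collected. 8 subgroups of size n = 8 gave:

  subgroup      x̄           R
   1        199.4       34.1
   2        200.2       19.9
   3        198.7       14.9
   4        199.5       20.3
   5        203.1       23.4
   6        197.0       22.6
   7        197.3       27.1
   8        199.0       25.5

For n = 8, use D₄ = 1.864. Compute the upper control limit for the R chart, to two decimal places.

R̄ = (34.1 + 19.9 + 14.9 + 20.3 + 23.4 + 22.6 + 27.1 + 25.5) / 8 = 187.8000 / 8 = 23.4750
UCL_R = D₄·R̄ = 1.864 × 23.4750 = 43.7574

43.76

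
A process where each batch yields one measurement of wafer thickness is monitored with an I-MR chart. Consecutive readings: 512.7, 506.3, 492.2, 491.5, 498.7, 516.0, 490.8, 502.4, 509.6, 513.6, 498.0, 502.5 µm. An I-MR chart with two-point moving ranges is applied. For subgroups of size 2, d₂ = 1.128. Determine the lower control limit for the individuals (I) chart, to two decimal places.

475.34

X̄ = (512.7 + 506.3 + 492.2 + 491.5 + 498.7 + 516.0 + 490.8 + 502.4 + 509.6 + 513.6 + 498.0 + 502.5) / 12 = 502.8583
Moving ranges: 6.4, 14.1, 0.7, 7.2, 17.3, 25.2, 11.6, 7.2, 4.0, 15.6, 4.5; M̄R̄ = 113.8000 / 11 = 10.3455
LCL = X̄ − 3·M̄R̄/d₂ = 502.8583 − 3 × 10.3455 / 1.128 = 475.3438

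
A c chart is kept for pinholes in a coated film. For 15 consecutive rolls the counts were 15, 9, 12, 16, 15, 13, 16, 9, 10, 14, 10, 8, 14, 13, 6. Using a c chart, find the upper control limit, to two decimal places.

22.39

c̄ = (15 + 9 + 12 + 16 + 15 + 13 + 16 + 9 + 10 + 14 + 10 + 8 + 14 + 13 + 6) / 15 = 180 / 15 = 12.0000
UCL = c̄ + 3√c̄ = 12.0000 + 3 × √12.0000 = 12.0000 + 3 × 3.4641 = 22.3923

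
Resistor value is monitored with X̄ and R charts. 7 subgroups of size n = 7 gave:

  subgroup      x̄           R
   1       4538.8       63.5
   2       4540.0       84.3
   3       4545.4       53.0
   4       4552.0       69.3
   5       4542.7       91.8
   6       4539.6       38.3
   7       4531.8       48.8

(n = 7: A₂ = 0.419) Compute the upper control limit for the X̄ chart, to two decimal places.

X̄̄ = (4538.8 + 4540.0 + 4545.4 + 4552.0 + 4542.7 + 4539.6 + 4531.8) / 7 = 31790.3000 / 7 = 4541.4714
R̄ = (63.5 + 84.3 + 53.0 + 69.3 + 91.8 + 38.3 + 48.8) / 7 = 449.0000 / 7 = 64.1429
UCL = X̄̄ + A₂·R̄ = 4541.4714 + 0.419 × 64.1429 = 4568.3473

4568.35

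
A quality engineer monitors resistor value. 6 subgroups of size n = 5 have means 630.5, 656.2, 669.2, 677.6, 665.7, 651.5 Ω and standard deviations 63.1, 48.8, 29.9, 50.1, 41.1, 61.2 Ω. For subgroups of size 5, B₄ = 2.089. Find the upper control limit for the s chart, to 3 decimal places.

102.431

s̄ = (63.1 + 48.8 + 29.9 + 50.1 + 41.1 + 61.2) / 6 = 49.0333
UCL_s = B₄·s̄ = 2.089 × 49.0333 = 102.4306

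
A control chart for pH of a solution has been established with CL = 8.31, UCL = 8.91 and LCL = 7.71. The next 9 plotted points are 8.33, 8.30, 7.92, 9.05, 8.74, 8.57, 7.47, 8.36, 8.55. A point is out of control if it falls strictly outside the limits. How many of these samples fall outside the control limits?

Compare each point to [7.71, 8.91]: sample 4 = 9.05 > UCL; sample 7 = 7.47 < LCL.

2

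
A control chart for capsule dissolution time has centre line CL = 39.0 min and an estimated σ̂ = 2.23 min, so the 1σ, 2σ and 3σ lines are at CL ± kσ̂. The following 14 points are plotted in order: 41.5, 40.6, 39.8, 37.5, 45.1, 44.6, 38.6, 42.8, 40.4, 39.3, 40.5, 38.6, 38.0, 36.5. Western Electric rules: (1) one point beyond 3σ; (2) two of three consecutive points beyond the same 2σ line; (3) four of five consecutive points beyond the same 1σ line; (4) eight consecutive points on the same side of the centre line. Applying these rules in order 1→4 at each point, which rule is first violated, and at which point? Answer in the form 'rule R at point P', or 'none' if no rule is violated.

rule 2 at point 6

Zone of each point (C = within 1σ̂, B = 1σ̂–2σ̂, A = 2σ̂–3σ̂, * = beyond 3σ̂; sign = side of CL): 1:+B, 2:+C, 3:+C, 4:-C, 5:+A, 6:+A, 7:-C, 8:+B, 9:+C, 10:+C, 11:+C, 12:-C, 13:-C, 14:-B
Rule 2 (two of three consecutive points beyond the same 2σ limit) is satisfied at point 6.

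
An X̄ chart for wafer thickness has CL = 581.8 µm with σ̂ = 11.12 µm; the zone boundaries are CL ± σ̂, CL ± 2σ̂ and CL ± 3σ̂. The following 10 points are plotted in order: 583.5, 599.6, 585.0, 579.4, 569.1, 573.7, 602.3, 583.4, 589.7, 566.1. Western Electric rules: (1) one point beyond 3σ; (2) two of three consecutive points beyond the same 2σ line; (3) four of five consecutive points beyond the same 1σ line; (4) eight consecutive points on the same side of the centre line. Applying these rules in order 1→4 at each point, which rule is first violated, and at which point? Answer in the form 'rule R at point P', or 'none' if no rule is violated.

Zone of each point (C = within 1σ̂, B = 1σ̂–2σ̂, A = 2σ̂–3σ̂, * = beyond 3σ̂; sign = side of CL): 1:+C, 2:+B, 3:+C, 4:-C, 5:-B, 6:-C, 7:+B, 8:+C, 9:+C, 10:-B
No rule fires across all 10 points.

none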